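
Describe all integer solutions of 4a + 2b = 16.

Step 1: Compute gcd(4, 2) = 2.
Since 2 divides 16, solutions exist.

Step 2: Find a particular solution using extended Euclidean algorithm.
We get a₀ = 0, b₀ = 8.
Check: 4*0 + 2*8 = 16 = 16 ✓

Step 3: Write the general solution.
a = 0 + (2/2)t = 0 + 1t
b = 8 - (4/2)t = 8 - 2t
for any integer t.

a = 0 + 1t, b = 8 - 2t for integer t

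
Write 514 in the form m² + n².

We need to find integers m, n > 0 such that m² + n² = 514.
Trying m = 15: n² = 514 - 15² = 514 - 225 = 289
n = 17
Check: 15² + 17² = 225 + 289 = 514 ✓

514 = 15² + 17²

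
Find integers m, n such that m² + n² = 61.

We need to find integers m, n > 0 such that m² + n² = 61.
Trying m = 5: n² = 61 - 5² = 61 - 25 = 36
n = 6
Check: 5² + 6² = 25 + 36 = 61 ✓

61 = 5² + 6²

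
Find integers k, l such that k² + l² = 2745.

We need to find integers k, l > 0 such that k² + l² = 2745.
Trying k = 12: l² = 2745 - 12² = 2745 - 144 = 2601
l = 51
Check: 12² + 51² = 144 + 2601 = 2745 ✓

2745 = 12² + 51²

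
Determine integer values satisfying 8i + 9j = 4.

Step 1: Check solvability.
gcd(8, 9) = 1
Since 1 divides 4, solutions exist.

Step 2: Apply extended Euclidean algorithm to find gcd.
We find integers such that 8*x0 + 9*y0 = 1

Step 3: Scale the particular solution.
Multiply by 4/1 = 4:
i = -4, j = 4

Step 4: Verify.
8*(-4) + 9*(4) = 4 = 4 ✓

i = -4, j = 4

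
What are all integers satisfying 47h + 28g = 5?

Step 1: Compute gcd(47, 28) = 1.
Since 1 divides 5, solutions exist.

Step 2: Find a particular solution using extended Euclidean algorithm.
We get h₀ = 15, g₀ = -25.
Check: 47*15 + 28*-25 = 5 = 5 ✓

Step 3: Write the general solution.
h = 15 + (28/1)t = 15 + 28t
g = -25 - (47/1)t = -25 - 47t
for any integer t.

h = 15 + 28t, g = -25 - 47t for integer t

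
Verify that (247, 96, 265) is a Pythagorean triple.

Compute a² + b² = 247² + 96² = 61009 + 9216 = 70225
Compute c² = 265² = 70225
Since 70225 = 70225, confirmed.

Yes, it is a Pythagorean triple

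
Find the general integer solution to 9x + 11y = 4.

Step 1: Compute gcd(9, 11) = 1.
Since 1 divides 4, solutions exist.

Step 2: Find a particular solution using extended Euclidean algorithm.
We get x₀ = 20, y₀ = -16.
Check: 9*20 + 11*-16 = 4 = 4 ✓

Step 3: Write the general solution.
x = 20 + (11/1)t = 20 + 11t
y = -16 - (9/1)t = -16 - 9t
for any integer t.

x = 20 + 11t, y = -16 - 9t for integer t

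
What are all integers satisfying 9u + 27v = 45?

Step 1: Compute gcd(9, 27) = 9.
Since 9 divides 45, solutions exist.

Step 2: Find a particular solution using extended Euclidean algorithm.
We get u₀ = 5, v₀ = 0.
Check: 9*5 + 27*0 = 45 = 45 ✓

Step 3: Write the general solution.
u = 5 + (27/9)t = 5 + 3t
v = 0 - (9/9)t = 0 - 1t
for any integer t.

u = 5 + 3t, v = 0 - 1t for integer t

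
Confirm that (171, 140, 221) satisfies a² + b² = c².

Compute a² + b² = 171² + 140² = 29241 + 19600 = 48841
Compute c² = 221² = 48841
Since 48841 = 48841, confirmed.

Yes, it is a Pythagorean triple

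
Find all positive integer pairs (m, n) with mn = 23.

The positive divisors of 23 are: 1, 23.
Each divisor d gives the pair (d, 23/d):
(1, 23), (23, 1)

(1, 23), (23, 1)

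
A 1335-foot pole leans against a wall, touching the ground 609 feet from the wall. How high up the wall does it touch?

The ladder, wall, and ground form a right triangle with hypotenuse 1335 and one leg 609.
By the Pythagorean theorem: h² = 1335² - 609² = 1782225 - 370881 = 1411344
h = √1411344 = 1188 feet

1188 feet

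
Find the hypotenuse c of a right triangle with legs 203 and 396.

c² = a² + b² = 203² + 396² = 41209 + 156816 = 198025
c = sqrt(198025) = 445

445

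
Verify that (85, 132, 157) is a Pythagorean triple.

Compute a² + b² = 85² + 132² = 7225 + 17424 = 24649
Compute c² = 157² = 24649
Since 24649 = 24649, confirmed.

Yes, it is a Pythagorean triple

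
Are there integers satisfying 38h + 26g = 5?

Step 1: Compute gcd(38, 26).
gcd(38, 26) = 2

Step 2: Check divisibility.
Does 2 divide 5? 5 = 2 x 2 + 1, so no.

By the theorem on linear Diophantine equations, 38h + 26g = 5 has integer solutions if and only if gcd(38, 26) divides 5. Since 2 does not divide 5, no solutions exist.

No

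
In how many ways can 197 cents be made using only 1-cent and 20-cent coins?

We need non-negative integers (x, y) with 1x + 20y = 197.
For each x from 0 to 197, check if (197 - 1x) is a non-negative multiple of 20.
Solutions (x, y): (17,9), (37,8), (57,7), (77,6), ...
Count: 10

10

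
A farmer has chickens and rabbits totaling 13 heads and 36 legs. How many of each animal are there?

Let c = chickens, r = rabbits.
Heads: c + r = 13
Legs: 2c + 4r = 36
From the first equation, c = 13 - r. Substitute:
2(13 - r) + 4r = 36
26 + 2r = 36
r = (36 - 26)/2 = 5
c = 13 - 5 = 8

Chickens: 8, Rabbits: 5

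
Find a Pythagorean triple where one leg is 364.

We need the other leg and hypotenuse such that 364² + x² = c².
Take x = 27, c = 365: 364² + 27² = 132496 + 729 = 133225 = 365² ✓
Triple: (27, 364, 365)

(27, 364, 365)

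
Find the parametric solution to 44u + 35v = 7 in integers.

Step 1: Compute gcd(44, 35) = 1.
Since 1 divides 7, solutions exist.

Step 2: Find a particular solution using extended Euclidean algorithm.
We get u₀ = 28, v₀ = -35.
Check: 44*28 + 35*-35 = 7 = 7 ✓

Step 3: Write the general solution.
u = 28 + (35/1)t = 28 + 35t
v = -35 - (44/1)t = -35 - 44t
for any integer t.

u = 28 + 35t, v = -35 - 44t for integer t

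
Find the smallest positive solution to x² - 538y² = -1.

We need x² = 538y² - 1. Try successive y:
y = 1: x² = 538·1² - 1 = 537, not a perfect square
y = 2: x² = 538·2² - 1 = 2151, not a perfect square
y = 3: x² = 538·3² - 1 = 4841, not a perfect square
...
y = 2977: x² = 538·2977² - 1 = 4768040601 = 69051² ✓
Check: 69051² - 538·2977² = 4768040601 - 4768040602 = -1 ✓

x = 69051, y = 2977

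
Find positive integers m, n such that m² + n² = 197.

Search for m with 197 - m² a perfect square.
m = 1: 197 - 1² = 197 - 1 = 196 = 14² ✓
So m = 1, n = 14.

m = 1, n = 14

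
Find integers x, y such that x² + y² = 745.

We need to find integers x, y > 0 such that x² + y² = 745.
Trying x = 4: y² = 745 - 4² = 745 - 16 = 729
y = 27
Check: 4² + 27² = 16 + 729 = 745 ✓

745 = 4² + 27²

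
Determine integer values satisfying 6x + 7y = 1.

Step 1: Check solvability.
gcd(6, 7) = 1
Since 1 divides 1, solutions exist.

Step 2: Apply extended Euclidean algorithm to find gcd.
We find integers such that 6*x0 + 7*y0 = 1

Step 3: Scale the particular solution.
Multiply by 1/1 = 1:
x = -1, y = 1

Step 4: Verify.
6*(-1) + 7*(1) = 1 = 1 ✓

x = -1, y = 1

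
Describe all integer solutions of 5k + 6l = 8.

Step 1: Compute gcd(5, 6) = 1.
Since 1 divides 8, solutions exist.

Step 2: Find a particular solution using extended Euclidean algorithm.
We get k₀ = -8, l₀ = 8.
Check: 5*-8 + 6*8 = 8 = 8 ✓

Step 3: Write the general solution.
k = -8 + (6/1)t = -8 + 6t
l = 8 - (5/1)t = 8 - 5t
for any integer t.

k = -8 + 6t, l = 8 - 5t for integer t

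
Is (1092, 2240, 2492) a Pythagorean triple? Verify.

Compute a² + b² = 1092² + 2240² = 1192464 + 5017600 = 6210064
Compute c² = 2492² = 6210064
Since 6210064 = 6210064, confirmed.

Yes, it is a Pythagorean triple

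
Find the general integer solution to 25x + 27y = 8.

Step 1: Compute gcd(25, 27) = 1.
Since 1 divides 8, solutions exist.

Step 2: Find a particular solution using extended Euclidean algorithm.
We get x₀ = 104, y₀ = -96.
Check: 25*104 + 27*-96 = 8 = 8 ✓

Step 3: Write the general solution.
x = 104 + (27/1)t = 104 + 27t
y = -96 - (25/1)t = -96 - 25t
for any integer t.

x = 104 + 27t, y = -96 - 25t for integer t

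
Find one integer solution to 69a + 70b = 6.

Step 1: Check solvability.
gcd(69, 70) = 1
Since 1 divides 6, solutions exist.

Step 2: Apply extended Euclidean algorithm to find gcd.
We find integers such that 69*x0 + 70*y0 = 1

Step 3: Scale the particular solution.
Multiply by 6/1 = 6:
a = -6, b = 6

Step 4: Verify.
69*(-6) + 70*(6) = 6 = 6 ✓

a = -6, b = 6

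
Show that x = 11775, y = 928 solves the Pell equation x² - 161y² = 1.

Compute x² = 11775² = 138650625
Compute 161y² = 161·928² = 161·861184 = 138650624
x² - 161y² = 138650625 - 138650624 = 1
Since this equals 1, (11775, 928) is a solution.

Yes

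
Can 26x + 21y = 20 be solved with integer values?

Step 1: Compute gcd(26, 21).
gcd(26, 21) = 1

Step 2: Check divisibility.
Does 1 divide 20? 20 = 1 x 20, so yes.

By the theorem on linear Diophantine equations, 26x + 21y = 20 has integer solutions if and only if gcd(26, 21) divides 20. Since 1 | 20, solutions exist.

Yes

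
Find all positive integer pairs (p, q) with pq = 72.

The positive divisors of 72 are: 1, 2, 3, 4, 6, 8, 9, 12, 18, 24, 36, 72.
Each divisor d gives the pair (d, 72/d):
(1, 72), (2, 36), (3, 24), (4, 18), (6, 12), (8, 9), (9, 8), (12, 6), (18, 4), (24, 3), (36, 2), (72, 1)

(1, 72), (2, 36), (3, 24), (4, 18), (6, 12), (8, 9), (9, 8), (12, 6), (18, 4), (24, 3), (36, 2), (72, 1)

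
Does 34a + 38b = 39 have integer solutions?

Step 1: Compute gcd(34, 38).
gcd(34, 38) = 2

Step 2: Check divisibility.
Does 2 divide 39? 39 = 2 x 19 + 1, so no.

By the theorem on linear Diophantine equations, 34a + 38b = 39 has integer solutions if and only if gcd(34, 38) divides 39. Since 2 does not divide 39, no solutions exist.

No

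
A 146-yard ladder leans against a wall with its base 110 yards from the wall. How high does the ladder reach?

The ladder, wall, and ground form a right triangle with hypotenuse 146 and one leg 110.
By the Pythagorean theorem: h² = 146² - 110² = 21316 - 12100 = 9216
h = √9216 = 96 yards

96 yards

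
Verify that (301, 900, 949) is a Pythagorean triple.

Compute a² + b² = 301² + 900² = 90601 + 810000 = 900601
Compute c² = 949² = 900601
Since 900601 = 900601, confirmed.

Yes, it is a Pythagorean triple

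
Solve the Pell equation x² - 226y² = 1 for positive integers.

We seek the smallest positive integers (x, y) with x² - 226y² = 1, i.e., x² = 226y² + 1.
Try successive y values:
y = 1: x² = 226·1² + 1 = 227, not a perfect square
y = 2: x² = 226·2² + 1 = 905, not a perfect square
y = 3: x² = 226·3² + 1 = 2035, not a perfect square
... continuing the search (or via continued fractions) ...
y = 30: x² = 226·30² + 1 = 203401, x = 451 ✓

Verify: 451² - 226·30² = 203401 - 203400 = 1 ✓

x = 451, y = 30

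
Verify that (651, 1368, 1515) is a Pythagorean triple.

Compute a² + b² = 651² + 1368² = 423801 + 1871424 = 2295225
Compute c² = 1515² = 2295225
Since 2295225 = 2295225, confirmed.

Yes, it is a Pythagorean triple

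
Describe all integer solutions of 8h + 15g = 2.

Step 1: Compute gcd(8, 15) = 1.
Since 1 divides 2, solutions exist.

Step 2: Find a particular solution using extended Euclidean algorithm.
We get h₀ = 4, g₀ = -2.
Check: 8*4 + 15*-2 = 2 = 2 ✓

Step 3: Write the general solution.
h = 4 + (15/1)t = 4 + 15t
g = -2 - (8/1)t = -2 - 8t
for any integer t.

h = 4 + 15t, g = -2 - 8t for integer t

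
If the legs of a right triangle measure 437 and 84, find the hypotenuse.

c² = a² + b² = 437² + 84² = 190969 + 7056 = 198025
c = 445

445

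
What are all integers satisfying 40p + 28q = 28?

Step 1: Compute gcd(40, 28) = 4.
Since 4 divides 28, solutions exist.

Step 2: Find a particular solution using extended Euclidean algorithm.
We get p₀ = -14, q₀ = 21.
Check: 40*-14 + 28*21 = 28 = 28 ✓

Step 3: Write the general solution.
p = -14 + (28/4)t = -14 + 7t
q = 21 - (40/4)t = 21 - 10t
for any integer t.

p = -14 + 7t, q = 21 - 10t for integer t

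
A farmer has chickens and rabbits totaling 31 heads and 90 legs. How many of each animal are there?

Let c = chickens, r = rabbits.
Heads: c + r = 31
Legs: 2c + 4r = 90
From the first equation, c = 31 - r. Substitute:
2(31 - r) + 4r = 90
62 + 2r = 90
r = (90 - 62)/2 = 14
c = 31 - 14 = 17

Chickens: 17, Rabbits: 14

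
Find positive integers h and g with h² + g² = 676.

We need to find integers h, g > 0 such that h² + g² = 676.
Trying h = 10: g² = 676 - 10² = 676 - 100 = 576
g = 24
Check: 10² + 24² = 100 + 576 = 676 ✓

676 = 10² + 24²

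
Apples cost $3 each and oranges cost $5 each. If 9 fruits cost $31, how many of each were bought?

Let a = apples, o = oranges.
a + o = 9
3a + 5o = 31
Substitute o = 9 - a:
3a + 5(9 - a) = 31
(3 - 5)a = 31 - 45
-2a = -14
a = 7, o = 9 - 7 = 2

Apples: 7, Oranges: 2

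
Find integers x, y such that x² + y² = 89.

We need to find integers x, y > 0 such that x² + y² = 89.
Trying x = 5: y² = 89 - 5² = 89 - 25 = 64
y = 8
Check: 5² + 8² = 25 + 64 = 89 ✓

89 = 5² + 8²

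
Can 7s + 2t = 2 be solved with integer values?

Step 1: Compute gcd(7, 2).
gcd(7, 2) = 1

Step 2: Check divisibility.
Does 1 divide 2? 2 = 1 x 2, so yes.

By the theorem on linear Diophantine equations, 7s + 2t = 2 has integer solutions if and only if gcd(7, 2) divides 2. Since 1 | 2, solutions exist.

Yes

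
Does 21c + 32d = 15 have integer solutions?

Step 1: Compute gcd(21, 32).
gcd(21, 32) = 1

Step 2: Check divisibility.
Does 1 divide 15? 15 = 1 x 15, so yes.

By the theorem on linear Diophantine equations, 21c + 32d = 15 has integer solutions if and only if gcd(21, 32) divides 15. Since 1 | 15, solutions exist.

Yes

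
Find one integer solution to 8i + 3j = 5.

Step 1: Check solvability.
gcd(8, 3) = 1
Since 1 divides 5, solutions exist.

Step 2: Apply extended Euclidean algorithm to find gcd.
We find integers such that 8*x0 + 3*y0 = 1

Step 3: Scale the particular solution.
Multiply by 5/1 = 5:
i = -5, j = 15

Step 4: Verify.
8*(-5) + 3*(15) = 5 = 5 ✓

i = -5, j = 15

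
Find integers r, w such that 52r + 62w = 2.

Step 1: Check solvability.
gcd(52, 62) = 2
Since 2 divides 2, solutions exist.

Step 2: Apply extended Euclidean algorithm to find gcd.
We find integers such that 52*x0 + 62*y0 = 2

Step 3: Scale the particular solution.
Multiply by 2/2 = 1:
r = 6, w = -5

Step 4: Verify.
52*(6) + 62*(-5) = 2 = 2 ✓

r = 6, w = -5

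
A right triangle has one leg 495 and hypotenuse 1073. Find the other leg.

b² = c² - a² = 1151329 - 245025 = 906304
b = 952

952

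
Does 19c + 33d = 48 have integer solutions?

Step 1: Compute gcd(19, 33).
gcd(19, 33) = 1

Step 2: Check divisibility.
Does 1 divide 48? 48 = 1 x 48, so yes.

By the theorem on linear Diophantine equations, 19c + 33d = 48 has integer solutions if and only if gcd(19, 33) divides 48. Since 1 | 48, solutions exist.

Yes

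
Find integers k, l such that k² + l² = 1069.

We need to find integers k, l > 0 such that k² + l² = 1069.
Trying k = 13: l² = 1069 - 13² = 1069 - 169 = 900
l = 30
Check: 13² + 30² = 169 + 900 = 1069 ✓

1069 = 13² + 30²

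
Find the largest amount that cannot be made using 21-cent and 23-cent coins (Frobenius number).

For two coprime denominations a and b, the Frobenius number (largest value not representable as a non-negative combination) is ab - a - b.
Here gcd(21, 23) = 1, so they are coprime.
F(21, 23) = 21·23 - 21 - 23 = 483 - 44 = 439

439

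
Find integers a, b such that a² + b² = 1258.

We need to find integers a, b > 0 such that a² + b² = 1258.
Trying a = 13: b² = 1258 - 13² = 1258 - 169 = 1089
b = 33
Check: 13² + 33² = 169 + 1089 = 1258 ✓

1258 = 13² + 33²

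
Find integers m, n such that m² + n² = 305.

We need to find integers m, n > 0 such that m² + n² = 305.
Trying m = 4: n² = 305 - 4² = 305 - 16 = 289
n = 17
Check: 4² + 17² = 16 + 289 = 305 ✓

305 = 4² + 17²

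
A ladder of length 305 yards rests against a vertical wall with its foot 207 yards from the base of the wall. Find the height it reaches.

The ladder, wall, and ground form a right triangle with hypotenuse 305 and one leg 207.
By the Pythagorean theorem: h² = 305² - 207² = 93025 - 42849 = 50176
h = √50176 = 224 yards

224 yards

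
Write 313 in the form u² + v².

We need to find integers u, v > 0 such that u² + v² = 313.
Trying u = 12: v² = 313 - 12² = 313 - 144 = 169
v = 13
Check: 12² + 13² = 144 + 169 = 313 ✓

313 = 12² + 13²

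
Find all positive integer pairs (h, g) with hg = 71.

The positive divisors of 71 are: 1, 71.
Each divisor d gives the pair (d, 71/d):
(1, 71), (71, 1)

(1, 71), (71, 1)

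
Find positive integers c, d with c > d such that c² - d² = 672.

Factor: c² - d² = (c+d)(c-d) = 672.
We need two factors of 672 with the same parity.
Use c+d = 336 and c-d = 2 (product 336·2 = 672).
Adding: 2c = 338, so c = 169.
Subtracting: 2d = 334, so d = 167.
Check: 169² - 167² = 28561 - 27889 = 672 ✓

c = 169, d = 167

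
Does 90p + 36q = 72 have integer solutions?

Step 1: Compute gcd(90, 36).
gcd(90, 36) = 18

Step 2: Check divisibility.
Does 18 divide 72? 72 = 18 x 4, so yes.

By the theorem on linear Diophantine equations, 90p + 36q = 72 has integer solutions if and only if gcd(90, 36) divides 72. Since 18 | 72, solutions exist.

Yes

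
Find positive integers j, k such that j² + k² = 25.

Search for j with 25 - j² a perfect square.
j = 3: 25 - 3² = 25 - 9 = 16 = 4² ✓
So j = 3, k = 4.

j = 3, k = 4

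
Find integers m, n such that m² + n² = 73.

We need to find integers m, n > 0 such that m² + n² = 73.
Trying m = 3: n² = 73 - 3² = 73 - 9 = 64
n = 8
Check: 3² + 8² = 9 + 64 = 73 ✓

73 = 3² + 8²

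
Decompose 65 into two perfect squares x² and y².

We need to find integers x, y > 0 such that x² + y² = 65.
Trying x = 1: y² = 65 - 1² = 65 - 1 = 64
y = 8
Check: 1² + 8² = 1 + 64 = 65 ✓

65 = 1² + 8²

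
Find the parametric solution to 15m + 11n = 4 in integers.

Step 1: Compute gcd(15, 11) = 1.
Since 1 divides 4, solutions exist.

Step 2: Find a particular solution using extended Euclidean algorithm.
We get m₀ = 12, n₀ = -16.
Check: 15*12 + 11*-16 = 4 = 4 ✓

Step 3: Write the general solution.
m = 12 + (11/1)t = 12 + 11t
n = -16 - (15/1)t = -16 - 15t
for any integer t.

m = 12 + 11t, n = -16 - 15t for integer t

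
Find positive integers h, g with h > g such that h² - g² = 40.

Factor: h² - g² = (h+g)(h-g) = 40.
We need two factors of 40 with the same parity.
Use h+g = 20 and h-g = 2 (product 20·2 = 40).
Adding: 2h = 22, so h = 11.
Subtracting: 2g = 18, so g = 9.
Check: 11² - 9² = 121 - 81 = 40 ✓

h = 11, g = 9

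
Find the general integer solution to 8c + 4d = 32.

Step 1: Compute gcd(8, 4) = 4.
Since 4 divides 32, solutions exist.

Step 2: Find a particular solution using extended Euclidean algorithm.
We get c₀ = 0, d₀ = 8.
Check: 8*0 + 4*8 = 32 = 32 ✓

Step 3: Write the general solution.
c = 0 + (4/4)t = 0 + 1t
d = 8 - (8/4)t = 8 - 2t
for any integer t.

c = 0 + 1t, d = 8 - 2t for integer t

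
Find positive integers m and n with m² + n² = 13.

We need to find integers m, n > 0 such that m² + n² = 13.
Trying m = 2: n² = 13 - 2² = 13 - 4 = 9
n = 3
Check: 2² + 3² = 4 + 9 = 13 ✓

13 = 2² + 3²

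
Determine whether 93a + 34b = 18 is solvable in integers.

Step 1: Compute gcd(93, 34).
gcd(93, 34) = 1

Step 2: Check divisibility.
Does 1 divide 18? 18 = 1 x 18, so yes.

By the theorem on linear Diophantine equations, 93a + 34b = 18 has integer solutions if and only if gcd(93, 34) divides 18. Since 1 | 18, solutions exist.

Yes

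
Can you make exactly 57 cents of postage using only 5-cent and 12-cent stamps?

We need non-negative x, y with 5x + 12y = 57.
gcd(5, 12) = 1 divides 57, so integer solutions exist.
Search for a non-negative one: x = 9 gives 12y = 57 - 45 = 12, so y = 1.
Check: 5·9 + 12·1 = 57 ✓

Yes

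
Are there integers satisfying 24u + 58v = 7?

Step 1: Compute gcd(24, 58).
gcd(24, 58) = 2

Step 2: Check divisibility.
Does 2 divide 7? 7 = 2 x 3 + 1, so no.

By the theorem on linear Diophantine equations, 24u + 58v = 7 has integer solutions if and only if gcd(24, 58) divides 7. Since 2 does not divide 7, no solutions exist.

No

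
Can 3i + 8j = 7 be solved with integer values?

Step 1: Compute gcd(3, 8).
gcd(3, 8) = 1

Step 2: Check divisibility.
Does 1 divide 7? 7 = 1 x 7, so yes.

By the theorem on linear Diophantine equations, 3i + 8j = 7 has integer solutions if and only if gcd(3, 8) divides 7. Since 1 | 7, solutions exist.

Yes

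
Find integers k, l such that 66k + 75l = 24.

Step 1: Check solvability.
gcd(66, 75) = 3
Since 3 divides 24, solutions exist.

Step 2: Apply extended Euclidean algorithm to find gcd.
We find integers such that 66*x0 + 75*y0 = 3

Step 3: Scale the particular solution.
Multiply by 24/3 = 8:
k = 64, l = -56

Step 4: Verify.
66*(64) + 75*(-56) = 24 = 24 ✓

k = 64, l = -56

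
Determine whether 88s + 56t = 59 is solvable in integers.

Step 1: Compute gcd(88, 56).
gcd(88, 56) = 8

Step 2: Check divisibility.
Does 8 divide 59? 59 = 8 x 7 + 3, so no.

By the theorem on linear Diophantine equations, 88s + 56t = 59 has integer solutions if and only if gcd(88, 56) divides 59. Since 8 does not divide 59, no solutions exist.

No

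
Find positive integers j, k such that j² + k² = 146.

Search for j with 146 - j² a perfect square.
j = 5: 146 - 5² = 146 - 25 = 121 = 11² ✓
So j = 5, k = 11.

j = 5, k = 11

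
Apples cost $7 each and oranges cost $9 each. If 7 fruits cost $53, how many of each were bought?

Let a = apples, o = oranges.
a + o = 7
7a + 9o = 53
Substitute o = 7 - a:
7a + 9(7 - a) = 53
(7 - 9)a = 53 - 63
-2a = -10
a = 5, o = 7 - 5 = 2

Apples: 5, Oranges: 2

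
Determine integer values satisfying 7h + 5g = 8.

Step 1: Check solvability.
gcd(7, 5) = 1
Since 1 divides 8, solutions exist.

Step 2: Apply extended Euclidean algorithm to find gcd.
We find integers such that 7*x0 + 5*y0 = 1

Step 3: Scale the particular solution.
Multiply by 8/1 = 8:
h = -16, g = 24

Step 4: Verify.
7*(-16) + 5*(24) = 8 = 8 ✓

h = -16, g = 24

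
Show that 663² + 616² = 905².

Compute a² + b² = 663² + 616² = 439569 + 379456 = 819025
Compute c² = 905² = 819025
Since 819025 = 819025, confirmed.

Yes, it is a Pythagorean triple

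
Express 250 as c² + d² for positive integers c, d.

We need to find integers c, d > 0 such that c² + d² = 250.
Trying c = 5: d² = 250 - 5² = 250 - 25 = 225
d = 15
Check: 5² + 15² = 25 + 225 = 250 ✓

250 = 5² + 15²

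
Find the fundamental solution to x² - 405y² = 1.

We seek the smallest positive integers (x, y) with x² - 405y² = 1, i.e., x² = 405y² + 1.
Try successive y values:
y = 1: x² = 405·1² + 1 = 406, not a perfect square
y = 2: x² = 405·2² + 1 = 1621, not a perfect square
y = 3: x² = 405·3² + 1 = 3646, not a perfect square
... continuing the search (or via continued fractions) ...
y = 8: x² = 405·8² + 1 = 25921, x = 161 ✓

Verify: 161² - 405·8² = 25921 - 25920 = 1 ✓

x = 161, y = 8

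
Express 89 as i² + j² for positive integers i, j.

We need to find integers i, j > 0 such that i² + j² = 89.
Trying i = 5: j² = 89 - 5² = 89 - 25 = 64
j = 8
Check: 5² + 8² = 25 + 64 = 89 ✓

89 = 5² + 8²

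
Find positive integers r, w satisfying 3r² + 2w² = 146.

Try small values of r and check whether (146 - 3r²)/2 is a perfect square.
r = 4: 3·4² = 48, so 2w² = 146 - 48 = 98, giving w² = 49, w = 7.
Check: 3·4² + 2·7² = 48 + 98 = 146 ✓

r = 4, w = 7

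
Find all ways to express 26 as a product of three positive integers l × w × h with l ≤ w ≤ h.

Iterate l from 1 to ⌊26^(1/3)⌋. For each l dividing 26, iterate w ≥ l with w dividing 26/l, and set h = 26/(l·w).
Triples found (2): (1×1×26), (1×2×13)

(1×1×26), (1×2×13)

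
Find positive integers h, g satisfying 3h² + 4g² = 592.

Try small values of h and check whether (592 - 3h²)/4 is a perfect square.
h = 8: 3·8² = 192, so 4g² = 592 - 192 = 400, giving g² = 100, g = 10.
Check: 3·8² + 4·10² = 192 + 400 = 592 ✓

h = 8, g = 10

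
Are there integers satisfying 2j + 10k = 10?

Step 1: Compute gcd(2, 10).
gcd(2, 10) = 2

Step 2: Check divisibility.
Does 2 divide 10? 10 = 2 x 5, so yes.

By the theorem on linear Diophantine equations, 2j + 10k = 10 has integer solutions if and only if gcd(2, 10) divides 10. Since 2 | 10, solutions exist.

Yes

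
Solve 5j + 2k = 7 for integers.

Step 1: Check solvability.
gcd(5, 2) = 1
Since 1 divides 7, solutions exist.

Step 2: Apply extended Euclidean algorithm to find gcd.
We find integers such that 5*x0 + 2*y0 = 1

Step 3: Scale the particular solution.
Multiply by 7/1 = 7:
j = 7, k = -14

Step 4: Verify.
5*(7) + 2*(-14) = 7 = 7 ✓

j = 7, k = -14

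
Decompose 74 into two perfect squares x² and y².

We need to find integers x, y > 0 such that x² + y² = 74.
Trying x = 5: y² = 74 - 5² = 74 - 25 = 49
y = 7
Check: 5² + 7² = 25 + 49 = 74 ✓

74 = 5² + 7²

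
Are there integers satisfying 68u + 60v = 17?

Step 1: Compute gcd(68, 60).
gcd(68, 60) = 4

Step 2: Check divisibility.
Does 4 divide 17? 17 = 4 x 4 + 1, so no.

By the theorem on linear Diophantine equations, 68u + 60v = 17 has integer solutions if and only if gcd(68, 60) divides 17. Since 4 does not divide 17, no solutions exist.

No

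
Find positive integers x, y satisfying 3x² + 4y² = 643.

Try small values of x and check whether (643 - 3x²)/4 is a perfect square.
x = 9: 3·9² = 243, so 4y² = 643 - 243 = 400, giving y² = 100, y = 10.
Check: 3·9² + 4·10² = 243 + 400 = 643 ✓

x = 9, y = 10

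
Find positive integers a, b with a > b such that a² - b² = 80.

Factor: a² - b² = (a+b)(a-b) = 80.
We need two factors of 80 with the same parity.
Use a+b = 40 and a-b = 2 (product 40·2 = 80).
Adding: 2a = 42, so a = 21.
Subtracting: 2b = 38, so b = 19.
Check: 21² - 19² = 441 - 361 = 80 ✓

a = 21, b = 19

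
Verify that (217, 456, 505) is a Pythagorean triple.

Compute a² + b²:
217² + 456² = 47089 + 207936 = 255025
Compute c²:
505² = 255025
Since 255025 = 255025, it is a Pythagorean triple.

Yes, it is a Pythagorean triple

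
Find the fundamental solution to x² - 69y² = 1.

We seek the smallest positive integers (x, y) with x² - 69y² = 1, i.e., x² = 69y² + 1.
Try successive y values:
y = 1: x² = 69·1² + 1 = 70, not a perfect square
y = 2: x² = 69·2² + 1 = 277, not a perfect square
y = 3: x² = 69·3² + 1 = 622, not a perfect square
... continuing the search (or via continued fractions) ...
y = 936: x² = 69·936² + 1 = 60450625, x = 7775 ✓

Verify: 7775² - 69·936² = 60450625 - 60450624 = 1 ✓

x = 7775, y = 936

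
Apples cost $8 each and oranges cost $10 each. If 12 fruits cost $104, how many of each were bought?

Let a = apples, o = oranges.
a + o = 12
8a + 10o = 104
Substitute o = 12 - a:
8a + 10(12 - a) = 104
(8 - 10)a = 104 - 120
-2a = -16
a = 8, o = 12 - 8 = 4

Apples: 8, Oranges: 4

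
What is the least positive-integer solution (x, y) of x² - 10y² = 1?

We seek the smallest positive integers (x, y) with x² - 10y² = 1, i.e., x² = 10y² + 1.
Try successive y values:
y = 1: x² = 10·1² + 1 = 11, not a perfect square
y = 2: x² = 10·2² + 1 = 41, not a perfect square
y = 3: x² = 10·3² + 1 = 91, not a perfect square
... continuing the search (or via continued fractions) ...
y = 6: x² = 10·6² + 1 = 361, x = 19 ✓

Verify: 19² - 10·6² = 361 - 360 = 1 ✓

x = 19, y = 6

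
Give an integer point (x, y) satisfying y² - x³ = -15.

Try small integer x values and check whether x³ - 15 is a perfect square.
x = 4: x³ - 15 = 4³ - 15 = 64 - 15 = 49
Is 49 a perfect square? 7² = 49 ✓
So (x, y) = (4, -7) is a solution.

x = 4, y = -7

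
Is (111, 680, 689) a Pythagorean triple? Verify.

Compute a² + b² = 111² + 680² = 12321 + 462400 = 474721
Compute c² = 689² = 474721
Since 474721 = 474721, confirmed.

Yes, it is a Pythagorean triple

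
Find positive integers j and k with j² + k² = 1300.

We need to find integers j, k > 0 such that j² + k² = 1300.
Trying j = 2: k² = 1300 - 2² = 1300 - 4 = 1296
k = 36
Check: 2² + 36² = 4 + 1296 = 1300 ✓

1300 = 2² + 36²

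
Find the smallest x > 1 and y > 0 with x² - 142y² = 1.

We seek the smallest positive integers (x, y) with x² - 142y² = 1, i.e., x² = 142y² + 1.
Try successive y values:
y = 1: x² = 142·1² + 1 = 143, not a perfect square
y = 2: x² = 142·2² + 1 = 569, not a perfect square
y = 3: x² = 142·3² + 1 = 1279, not a perfect square
... continuing the search (or via continued fractions) ...
y = 12: x² = 142·12² + 1 = 20449, x = 143 ✓

Verify: 143² - 142·12² = 20449 - 20448 = 1 ✓

x = 143, y = 12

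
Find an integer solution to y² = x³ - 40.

Try small integer x values and check whether x³ - 40 is a perfect square.
x = 14: x³ - 40 = 14³ - 40 = 2744 - 40 = 2704
Is 2704 a perfect square? 52² = 2704 ✓
So (x, y) = (14, 52) is a solution.

x = 14, y = 52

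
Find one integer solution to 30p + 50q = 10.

Step 1: Check solvability.
gcd(30, 50) = 10
Since 10 divides 10, solutions exist.

Step 2: Apply extended Euclidean algorithm to find gcd.
We find integers such that 30*x0 + 50*y0 = 10

Step 3: Scale the particular solution.
Multiply by 10/10 = 1:
p = 2, q = -1

Step 4: Verify.
30*(2) + 50*(-1) = 10 = 10 ✓

p = 2, q = -1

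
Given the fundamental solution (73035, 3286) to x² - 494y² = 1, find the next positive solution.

Solutions to x² - Dy² = 1 are generated by powers of (x₀ + y₀√D).
The next solution satisfies x₁ + y₁√494 = (x₀ + y₀√494)², giving:
x₁ = x₀² + 494y₀² = 73035² + 494·3286² = 5334111225 + 5334111224 = 10668222449
y₁ = 2x₀y₀ = 2·73035·3286 = 479986020

Verify: 10668222449² - 494·479986020² = 113810970221347557601 - 113810970221347557600 = 1 ✓

x = 10668222449, y = 479986020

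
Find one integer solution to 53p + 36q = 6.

Step 1: Check solvability.
gcd(53, 36) = 1
Since 1 divides 6, solutions exist.

Step 2: Apply extended Euclidean algorithm to find gcd.
We find integers such that 53*x0 + 36*y0 = 1

Step 3: Scale the particular solution.
Multiply by 6/1 = 6:
p = 102, q = -150

Step 4: Verify.
53*(102) + 36*(-150) = 6 = 6 ✓

p = 102, q = -150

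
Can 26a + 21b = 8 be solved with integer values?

Step 1: Compute gcd(26, 21).
gcd(26, 21) = 1

Step 2: Check divisibility.
Does 1 divide 8? 8 = 1 x 8, so yes.

By the theorem on linear Diophantine equations, 26a + 21b = 8 has integer solutions if and only if gcd(26, 21) divides 8. Since 1 | 8, solutions exist.

Yes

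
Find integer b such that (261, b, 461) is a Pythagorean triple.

b² = c² - a² = 461² - 261² = 212521 - 68121 = 144400
b = sqrt(144400) = 380

380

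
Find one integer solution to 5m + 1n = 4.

Step 1: Check solvability.
gcd(5, 1) = 1
Since 1 divides 4, solutions exist.

Step 2: Apply extended Euclidean algorithm to find gcd.
We find integers such that 5*x0 + 1*y0 = 1

Step 3: Scale the particular solution.
Multiply by 4/1 = 4:
m = 0, n = 4

Step 4: Verify.
5*(0) + 1*(4) = 4 = 4 ✓

m = 0, n = 4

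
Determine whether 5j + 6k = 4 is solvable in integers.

Step 1: Compute gcd(5, 6).
gcd(5, 6) = 1

Step 2: Check divisibility.
Does 1 divide 4? 4 = 1 x 4, so yes.

By the theorem on linear Diophantine equations, 5j + 6k = 4 has integer solutions if and only if gcd(5, 6) divides 4. Since 1 | 4, solutions exist.

Yes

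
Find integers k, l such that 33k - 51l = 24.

Step 1: Check solvability.
gcd(33, 51) = 3
Since 3 divides 24, solutions exist.

Step 2: Apply extended Euclidean algorithm to find gcd.
We find integers such that 33*x0 + 51*y0 = 3

Step 3: Scale the particular solution.
Multiply by 24/3 = 8:
k = -24, l = -16

Step 4: Verify.
33*(-24) - 51*(-16) = 24 = 24 ✓

k = -24, l = -16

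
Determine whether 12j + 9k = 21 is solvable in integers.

Step 1: Compute gcd(12, 9).
gcd(12, 9) = 3

Step 2: Check divisibility.
Does 3 divide 21? 21 = 3 x 7, so yes.

By the theorem on linear Diophantine equations, 12j + 9k = 21 has integer solutions if and only if gcd(12, 9) divides 21. Since 3 | 21, solutions exist.

Yes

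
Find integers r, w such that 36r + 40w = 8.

Step 1: Check solvability.
gcd(36, 40) = 4
Since 4 divides 8, solutions exist.

Step 2: Apply extended Euclidean algorithm to find gcd.
We find integers such that 36*x0 + 40*y0 = 4

Step 3: Scale the particular solution.
Multiply by 8/4 = 2:
r = -2, w = 2

Step 4: Verify.
36*(-2) + 40*(2) = 8 = 8 ✓

r = -2, w = 2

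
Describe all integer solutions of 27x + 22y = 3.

Step 1: Compute gcd(27, 22) = 1.
Since 1 divides 3, solutions exist.

Step 2: Find a particular solution using extended Euclidean algorithm.
We get x₀ = 27, y₀ = -33.
Check: 27*27 + 22*-33 = 3 = 3 ✓

Step 3: Write the general solution.
x = 27 + (22/1)t = 27 + 22t
y = -33 - (27/1)t = -33 - 27t
for any integer t.

x = 27 + 22t, y = -33 - 27t for integer t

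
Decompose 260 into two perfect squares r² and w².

We need to find integers r, w > 0 such that r² + w² = 260.
Trying r = 2: w² = 260 - 2² = 260 - 4 = 256
w = 16
Check: 2² + 16² = 4 + 256 = 260 ✓

260 = 2² + 16²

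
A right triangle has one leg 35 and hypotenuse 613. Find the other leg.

b² = c² - a² = 375769 - 1225 = 374544
b = 612

612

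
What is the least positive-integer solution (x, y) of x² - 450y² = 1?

We seek the smallest positive integers (x, y) with x² - 450y² = 1, i.e., x² = 450y² + 1.
Try successive y values:
y = 1: x² = 450·1² + 1 = 451, not a perfect square
y = 2: x² = 450·2² + 1 = 1801, not a perfect square
y = 3: x² = 450·3² + 1 = 4051, not a perfect square
... continuing the search (or via continued fractions) ...
y = 924: x² = 450·924² + 1 = 384199201, x = 19601 ✓

Verify: 19601² - 450·924² = 384199201 - 384199200 = 1 ✓

x = 19601, y = 924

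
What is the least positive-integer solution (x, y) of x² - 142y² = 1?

We seek the smallest positive integers (x, y) with x² - 142y² = 1, i.e., x² = 142y² + 1.
Try successive y values:
y = 1: x² = 142·1² + 1 = 143, not a perfect square
y = 2: x² = 142·2² + 1 = 569, not a perfect square
y = 3: x² = 142·3² + 1 = 1279, not a perfect square
... continuing the search (or via continued fractions) ...
y = 12: x² = 142·12² + 1 = 20449, x = 143 ✓

Verify: 143² - 142·12² = 20449 - 20448 = 1 ✓

x = 143, y = 12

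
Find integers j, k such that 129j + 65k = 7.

Step 1: Check solvability.
gcd(129, 65) = 1
Since 1 divides 7, solutions exist.

Step 2: Apply extended Euclidean algorithm to find gcd.
We find integers such that 129*x0 + 65*y0 = 1

Step 3: Scale the particular solution.
Multiply by 7/1 = 7:
j = -7, k = 14

Step 4: Verify.
129*(-7) + 65*(14) = 7 = 7 ✓

j = -7, k = 14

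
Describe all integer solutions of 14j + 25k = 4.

Step 1: Compute gcd(14, 25) = 1.
Since 1 divides 4, solutions exist.

Step 2: Find a particular solution using extended Euclidean algorithm.
We get j₀ = 36, k₀ = -20.
Check: 14*36 + 25*-20 = 4 = 4 ✓

Step 3: Write the general solution.
j = 36 + (25/1)t = 36 + 25t
k = -20 - (14/1)t = -20 - 14t
for any integer t.

j = 36 + 25t, k = -20 - 14t for integer t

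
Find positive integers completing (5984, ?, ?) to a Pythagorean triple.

We need the other leg and hypotenuse such that 5984² + x² = c².
Take x = 1560, c = 6184: 5984² + 1560² = 35808256 + 2433600 = 38241856 = 6184² ✓
Triple: (1560, 5984, 6184)

(1560, 5984, 6184)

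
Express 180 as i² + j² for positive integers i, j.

We need to find integers i, j > 0 such that i² + j² = 180.
Trying i = 6: j² = 180 - 6² = 180 - 36 = 144
j = 12
Check: 6² + 12² = 36 + 144 = 180 ✓

180 = 6² + 12²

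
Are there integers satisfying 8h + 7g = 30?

Step 1: Compute gcd(8, 7).
gcd(8, 7) = 1

Step 2: Check divisibility.
Does 1 divide 30? 30 = 1 x 30, so yes.

By the theorem on linear Diophantine equations, 8h + 7g = 30 has integer solutions if and only if gcd(8, 7) divides 30. Since 1 | 30, solutions exist.

Yes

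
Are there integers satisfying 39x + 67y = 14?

Step 1: Compute gcd(39, 67).
gcd(39, 67) = 1

Step 2: Check divisibility.
Does 1 divide 14? 14 = 1 x 14, so yes.

By the theorem on linear Diophantine equations, 39x + 67y = 14 has integer solutions if and only if gcd(39, 67) divides 14. Since 1 | 14, solutions exist.

Yes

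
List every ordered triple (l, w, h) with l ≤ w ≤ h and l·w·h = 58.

Iterate l from 1 to ⌊58^(1/3)⌋. For each l dividing 58, iterate w ≥ l with w dividing 58/l, and set h = 58/(l·w).
Triples found (2): (1×1×58), (1×2×29)

(1×1×58), (1×2×29)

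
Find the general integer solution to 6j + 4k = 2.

Step 1: Compute gcd(6, 4) = 2.
Since 2 divides 2, solutions exist.

Step 2: Find a particular solution using extended Euclidean algorithm.
We get j₀ = 1, k₀ = -1.
Check: 6*1 + 4*-1 = 2 = 2 ✓

Step 3: Write the general solution.
j = 1 + (4/2)t = 1 + 2t
k = -1 - (6/2)t = -1 - 3t
for any integer t.

j = 1 + 2t, k = -1 - 3t for integer t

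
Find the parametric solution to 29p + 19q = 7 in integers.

Step 1: Compute gcd(29, 19) = 1.
Since 1 divides 7, solutions exist.

Step 2: Find a particular solution using extended Euclidean algorithm.
We get p₀ = 14, q₀ = -21.
Check: 29*14 + 19*-21 = 7 = 7 ✓

Step 3: Write the general solution.
p = 14 + (19/1)t = 14 + 19t
q = -21 - (29/1)t = -21 - 29t
for any integer t.

p = 14 + 19t, q = -21 - 29t for integer t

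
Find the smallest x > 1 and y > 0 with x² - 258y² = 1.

We seek the smallest positive integers (x, y) with x² - 258y² = 1, i.e., x² = 258y² + 1.
Try successive y values:
y = 1: x² = 258·1² + 1 = 259, not a perfect square
y = 2: x² = 258·2² + 1 = 1033, not a perfect square
y = 3: x² = 258·3² + 1 = 2323, not a perfect square
... continuing the search (or via continued fractions) ...
y = 16: x² = 258·16² + 1 = 66049, x = 257 ✓

Verify: 257² - 258·16² = 66049 - 66048 = 1 ✓

x = 257, y = 16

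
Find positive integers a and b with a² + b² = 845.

We need to find integers a, b > 0 such that a² + b² = 845.
Trying a = 2: b² = 845 - 2² = 845 - 4 = 841
b = 29
Check: 2² + 29² = 4 + 841 = 845 ✓

845 = 2² + 29²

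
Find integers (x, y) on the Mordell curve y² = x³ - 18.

Try small integer x values and check whether x³ - 18 is a perfect square.
x = 3: x³ - 18 = 3³ - 18 = 27 - 18 = 9
Is 9 a perfect square? 3² = 9 ✓
So (x, y) = (3, -3) is a solution.

x = 3, y = -3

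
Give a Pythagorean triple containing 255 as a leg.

We need the other leg and hypotenuse such that 255² + x² = c².
Take x = 32, c = 257: 255² + 32² = 65025 + 1024 = 66049 = 257² ✓
Triple: (255, 32, 257)

(255, 32, 257)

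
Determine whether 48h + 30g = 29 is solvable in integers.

Step 1: Compute gcd(48, 30).
gcd(48, 30) = 6

Step 2: Check divisibility.
Does 6 divide 29? 29 = 6 x 4 + 5, so no.

By the theorem on linear Diophantine equations, 48h + 30g = 29 has integer solutions if and only if gcd(48, 30) divides 29. Since 6 does not divide 29, no solutions exist.

No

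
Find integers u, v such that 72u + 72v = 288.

Step 1: Check solvability.
gcd(72, 72) = 72
Since 72 divides 288, solutions exist.

Step 2: Apply extended Euclidean algorithm to find gcd.
We find integers such that 72*x0 + 72*y0 = 72

Step 3: Scale the particular solution.
Multiply by 288/72 = 4:
u = 0, v = 4

Step 4: Verify.
72*(0) + 72*(4) = 288 = 288 ✓

u = 0, v = 4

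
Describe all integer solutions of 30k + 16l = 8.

Step 1: Compute gcd(30, 16) = 2.
Since 2 divides 8, solutions exist.

Step 2: Find a particular solution using extended Euclidean algorithm.
We get k₀ = -4, l₀ = 8.
Check: 30*-4 + 16*8 = 8 = 8 ✓

Step 3: Write the general solution.
k = -4 + (16/2)t = -4 + 8t
l = 8 - (30/2)t = 8 - 15t
for any integer t.

k = -4 + 8t, l = 8 - 15t for integer t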